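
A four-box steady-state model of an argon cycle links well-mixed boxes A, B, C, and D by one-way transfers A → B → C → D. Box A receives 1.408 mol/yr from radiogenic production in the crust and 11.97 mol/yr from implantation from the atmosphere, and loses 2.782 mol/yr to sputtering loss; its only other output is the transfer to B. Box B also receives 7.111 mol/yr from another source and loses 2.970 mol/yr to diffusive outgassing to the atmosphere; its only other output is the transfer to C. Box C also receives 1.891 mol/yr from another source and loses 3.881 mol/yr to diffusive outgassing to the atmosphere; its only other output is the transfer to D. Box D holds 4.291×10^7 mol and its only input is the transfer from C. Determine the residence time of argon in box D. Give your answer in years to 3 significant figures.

Box A: F(A→B) = (1.408 + 11.97) − 2.782 = 10.596 mol/yr.
Box B: F(B→C) = (10.596 + 7.111) − 2.970 = 14.737 mol/yr.
Box C: F(C→D) = (14.737 + 1.891) − 3.881 = 12.747 mol/yr.
Box D throughput = its input = 12.747 mol/yr; τ = 4.291×10^7 / 12.747 = 3.366×10^6 yr.

3.37×10^6 yr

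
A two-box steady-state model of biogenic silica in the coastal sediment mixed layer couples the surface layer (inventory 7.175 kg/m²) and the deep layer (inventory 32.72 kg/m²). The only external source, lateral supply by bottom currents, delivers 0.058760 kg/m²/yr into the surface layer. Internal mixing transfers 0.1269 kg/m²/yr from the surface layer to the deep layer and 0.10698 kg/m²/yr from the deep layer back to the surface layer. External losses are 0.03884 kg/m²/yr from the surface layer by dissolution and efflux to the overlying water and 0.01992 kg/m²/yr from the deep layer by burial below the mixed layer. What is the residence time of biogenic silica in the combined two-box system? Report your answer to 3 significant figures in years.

679 yr

Treat the two boxes together as one reservoir: the mixing fluxes between them are internal recycling, so τ = ΣM / Σ(external losses).
M_total = 7.175 + 32.72 = 39.895 kg/m².
ΣF_external_out = 0.03884 + 0.01992 = 0.058760 kg/m²/yr.
τ = M_total / ΣF_ext = 39.895 / 0.058760 = 678.9 yr.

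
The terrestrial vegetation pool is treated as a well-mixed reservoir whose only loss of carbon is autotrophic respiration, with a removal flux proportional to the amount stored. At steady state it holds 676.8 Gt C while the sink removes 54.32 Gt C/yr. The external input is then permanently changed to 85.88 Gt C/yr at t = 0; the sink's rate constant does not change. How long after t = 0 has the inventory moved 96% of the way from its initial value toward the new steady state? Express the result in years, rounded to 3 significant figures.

τ = M₀/F₀ = 676.8/54.32 = 12.46 yr.
The remaining gap fraction is e^(−t/τ); 96% covered ⇒ e^(−t/τ) = 0.0400.
t = −τ ln(0.0400) = 12.46 × 3.219 = 40.11 yr.

40.1 yr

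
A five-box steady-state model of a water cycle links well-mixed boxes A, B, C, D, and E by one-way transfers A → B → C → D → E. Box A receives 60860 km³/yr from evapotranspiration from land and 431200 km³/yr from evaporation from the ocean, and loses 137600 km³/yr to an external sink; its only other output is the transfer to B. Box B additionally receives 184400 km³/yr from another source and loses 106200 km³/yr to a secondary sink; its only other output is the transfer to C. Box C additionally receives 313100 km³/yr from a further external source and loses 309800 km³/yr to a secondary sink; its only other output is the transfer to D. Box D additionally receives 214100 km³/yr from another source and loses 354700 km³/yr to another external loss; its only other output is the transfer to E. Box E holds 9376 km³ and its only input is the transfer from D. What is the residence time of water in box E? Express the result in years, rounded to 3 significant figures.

Box A: F(A→B) = (60860 + 431200) − 137600 = 354460 km³/yr.
Box B: F(B→C) = (354460 + 184400) − 106200 = 432660 km³/yr.
Box C: F(C→D) = (432660 + 313100) − 309800 = 435960 km³/yr.
Box D: F(D→E) = (435960 + 214100) − 354700 = 295360 km³/yr.
Box E throughput = its input = 295360 km³/yr; τ = 9376 / 295360 = 0.03174 yr.

0.0317 yr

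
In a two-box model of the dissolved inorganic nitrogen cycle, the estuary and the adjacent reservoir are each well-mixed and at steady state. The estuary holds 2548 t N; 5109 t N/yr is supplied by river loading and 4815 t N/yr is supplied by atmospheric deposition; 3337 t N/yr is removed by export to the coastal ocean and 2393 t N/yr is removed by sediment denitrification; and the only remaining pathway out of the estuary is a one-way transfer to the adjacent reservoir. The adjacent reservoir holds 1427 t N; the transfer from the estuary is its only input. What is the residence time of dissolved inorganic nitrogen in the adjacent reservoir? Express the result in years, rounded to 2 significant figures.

Balance the estuary: ΣF_in = 5109 + 4815 = 9924.0 t N/yr.
Transfer to the adjacent reservoir = ΣF_in − (3337 + 2393) = 4194.0 t N/yr.
At steady state the output of the adjacent reservoir equals its input, 4194.0 t N/yr.
τ = M / F = 1427 / 4194.0 = 0.3402 yr.

0.34 yr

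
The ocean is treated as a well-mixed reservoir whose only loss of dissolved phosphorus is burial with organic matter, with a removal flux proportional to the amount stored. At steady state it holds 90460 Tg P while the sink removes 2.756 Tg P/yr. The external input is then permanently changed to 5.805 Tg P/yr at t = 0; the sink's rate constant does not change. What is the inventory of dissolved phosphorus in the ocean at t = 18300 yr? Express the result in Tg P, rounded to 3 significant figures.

The sink rate constant is k = F₀/M₀ = 2.756/90460 = 3.047×10^-5 yr⁻¹.
Solving dM/dt = F₁ − kM with M(0) = M₀ gives M(t) = F₁/k + (M₀ − F₁/k)·e^(−kt).
F₁/k = 5.805/3.047×10^-5 = 190540 Tg P; kt = 3.047×10^-5 × 18300 = 0.5575, e^(−kt) = 0.5726.
M(18300) = 190540 + (90460 − 190540) × 0.5726 = 190540 − 57310 = 133230 Tg P.

133000 Tg P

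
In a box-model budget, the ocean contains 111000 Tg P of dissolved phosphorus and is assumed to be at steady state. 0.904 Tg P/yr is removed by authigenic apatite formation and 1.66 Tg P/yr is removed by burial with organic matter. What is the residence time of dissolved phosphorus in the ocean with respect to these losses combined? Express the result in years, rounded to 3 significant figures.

Total removal = 0.9040 + 1.660 = 2.5640 Tg P/yr.
τ = M / ΣF_out = 111000 / 2.5640 = 43290 yr.

43300 yr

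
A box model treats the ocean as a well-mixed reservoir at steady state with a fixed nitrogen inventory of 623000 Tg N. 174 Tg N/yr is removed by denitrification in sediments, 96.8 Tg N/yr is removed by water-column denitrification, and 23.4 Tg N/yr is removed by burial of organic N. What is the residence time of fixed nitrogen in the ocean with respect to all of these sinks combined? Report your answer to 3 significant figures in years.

2120 yr

Total removal flux = 174 + 96.8 + 23.4 = 294.20 Tg N/yr.
τ = M / ΣF_out = 623000 / 294.20 = 2118 yr.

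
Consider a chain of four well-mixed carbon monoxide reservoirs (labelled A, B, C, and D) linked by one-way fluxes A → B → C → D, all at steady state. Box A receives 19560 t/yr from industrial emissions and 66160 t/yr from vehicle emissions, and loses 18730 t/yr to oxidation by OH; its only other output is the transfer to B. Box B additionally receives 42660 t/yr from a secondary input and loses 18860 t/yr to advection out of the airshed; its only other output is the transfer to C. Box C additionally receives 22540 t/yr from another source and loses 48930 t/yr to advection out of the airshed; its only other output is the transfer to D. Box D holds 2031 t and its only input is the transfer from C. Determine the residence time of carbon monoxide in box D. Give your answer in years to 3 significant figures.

0.0315 yr

Box A: F(A→B) = (19560 + 66160) − 18730 = 66990 t/yr.
Box B: F(B→C) = (66990 + 42660) − 18860 = 90790 t/yr.
Box C: F(C→D) = (90790 + 22540) − 48930 = 64400 t/yr.
Box D throughput = its input = 64400 t/yr; τ = 2031 / 64400 = 0.03154 yr.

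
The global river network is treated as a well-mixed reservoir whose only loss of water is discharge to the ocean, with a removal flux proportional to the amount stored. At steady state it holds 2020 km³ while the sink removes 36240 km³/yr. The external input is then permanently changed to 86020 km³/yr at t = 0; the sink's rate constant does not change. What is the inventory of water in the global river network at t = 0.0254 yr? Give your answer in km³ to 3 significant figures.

3040 km³

The sink rate constant is k = F₀/M₀ = 36240/2020 = 17.94 yr⁻¹.
Solving dM/dt = F₁ − kM with M(0) = M₀ gives M(t) = F₁/k + (M₀ − F₁/k)·e^(−kt).
F₁/k = 86020/17.94 = 4794.7 km³; kt = 17.94 × 0.0254 = 0.4557, e^(−kt) = 0.6340.
M(0.0254) = 4794.7 + (2020 − 4794.7) × 0.6340 = 4794.7 − 1759 = 3035.5 km³.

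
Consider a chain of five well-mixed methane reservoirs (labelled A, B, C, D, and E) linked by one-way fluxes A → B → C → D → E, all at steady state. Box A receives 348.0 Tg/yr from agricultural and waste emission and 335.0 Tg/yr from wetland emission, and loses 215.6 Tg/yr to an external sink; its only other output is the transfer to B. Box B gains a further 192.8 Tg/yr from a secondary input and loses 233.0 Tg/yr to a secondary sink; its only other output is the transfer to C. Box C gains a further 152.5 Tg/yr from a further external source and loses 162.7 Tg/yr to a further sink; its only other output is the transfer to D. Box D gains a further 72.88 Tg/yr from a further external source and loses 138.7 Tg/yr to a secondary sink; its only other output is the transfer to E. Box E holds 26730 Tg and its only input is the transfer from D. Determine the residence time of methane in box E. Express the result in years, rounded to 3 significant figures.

76.1 yr

Box A: F(A→B) = (348.0 + 335.0) − 215.6 = 467.40 Tg/yr.
Box B: F(B→C) = (467.40 + 192.8) − 233.0 = 427.20 Tg/yr.
Box C: F(C→D) = (427.20 + 152.5) − 162.7 = 417.00 Tg/yr.
Box D: F(D→E) = (417.00 + 72.88) − 138.7 = 351.18 Tg/yr.
Box E throughput = its input = 351.18 Tg/yr; τ = 26730 / 351.18 = 76.11 yr.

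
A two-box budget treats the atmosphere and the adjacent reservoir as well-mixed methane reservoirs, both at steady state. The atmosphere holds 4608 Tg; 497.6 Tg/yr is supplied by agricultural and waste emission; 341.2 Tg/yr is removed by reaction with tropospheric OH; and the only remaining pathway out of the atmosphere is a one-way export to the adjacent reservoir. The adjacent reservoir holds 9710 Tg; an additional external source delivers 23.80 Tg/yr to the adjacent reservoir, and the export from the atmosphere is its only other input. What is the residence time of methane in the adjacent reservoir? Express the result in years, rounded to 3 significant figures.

Balance the atmosphere: ΣF_in = 497.60 Tg/yr.
Export to the adjacent reservoir = ΣF_in − (341.2) = 156.40 Tg/yr.
Total input to the adjacent reservoir = 156.40 + 23.80 = 180.20 Tg/yr; at steady state this equals its total output.
τ = M / F = 9710 / 180.20 = 53.88 yr.

53.9 yr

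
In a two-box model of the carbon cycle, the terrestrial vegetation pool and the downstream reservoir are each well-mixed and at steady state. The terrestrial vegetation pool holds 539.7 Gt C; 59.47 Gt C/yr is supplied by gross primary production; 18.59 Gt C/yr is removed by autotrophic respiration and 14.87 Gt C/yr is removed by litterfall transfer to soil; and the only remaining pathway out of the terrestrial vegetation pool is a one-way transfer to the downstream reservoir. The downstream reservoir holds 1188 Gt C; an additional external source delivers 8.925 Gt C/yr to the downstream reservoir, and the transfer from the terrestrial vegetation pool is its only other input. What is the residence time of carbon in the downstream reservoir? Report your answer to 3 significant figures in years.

Balance the terrestrial vegetation pool: ΣF_in = 59.470 Gt C/yr.
Transfer to the downstream reservoir = ΣF_in − (18.59 + 14.87) = 26.010 Gt C/yr.
Total input to the downstream reservoir = 26.010 + 8.925 = 34.935 Gt C/yr; at steady state this equals its total output.
τ = M / F = 1188 / 34.935 = 34.01 yr.

34.0 yr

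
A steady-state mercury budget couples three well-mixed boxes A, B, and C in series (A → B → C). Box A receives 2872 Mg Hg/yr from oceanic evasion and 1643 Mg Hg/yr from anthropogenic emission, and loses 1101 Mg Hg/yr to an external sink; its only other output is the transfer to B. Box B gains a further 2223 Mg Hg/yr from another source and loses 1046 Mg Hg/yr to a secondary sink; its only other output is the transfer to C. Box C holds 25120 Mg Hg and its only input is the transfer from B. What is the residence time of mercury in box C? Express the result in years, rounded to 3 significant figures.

Box A: F(A→B) = (2872 + 1643) − 1101 = 3414.0 Mg Hg/yr.
Box B: F(B→C) = (3414.0 + 2223) − 1046 = 4591.0 Mg Hg/yr.
Box C throughput = its input = 4591.0 Mg Hg/yr; τ = 25120 / 4591.0 = 5.472 yr.

5.47 yr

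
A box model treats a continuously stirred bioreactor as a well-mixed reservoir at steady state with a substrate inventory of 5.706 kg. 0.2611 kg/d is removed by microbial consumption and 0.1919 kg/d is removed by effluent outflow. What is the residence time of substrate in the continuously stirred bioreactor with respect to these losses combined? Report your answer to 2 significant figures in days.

Total removal = 0.2611 + 0.1919 = 0.45300 kg/d.
τ = M / ΣF_out = 5.706 / 0.45300 = 12.60 d.

13 d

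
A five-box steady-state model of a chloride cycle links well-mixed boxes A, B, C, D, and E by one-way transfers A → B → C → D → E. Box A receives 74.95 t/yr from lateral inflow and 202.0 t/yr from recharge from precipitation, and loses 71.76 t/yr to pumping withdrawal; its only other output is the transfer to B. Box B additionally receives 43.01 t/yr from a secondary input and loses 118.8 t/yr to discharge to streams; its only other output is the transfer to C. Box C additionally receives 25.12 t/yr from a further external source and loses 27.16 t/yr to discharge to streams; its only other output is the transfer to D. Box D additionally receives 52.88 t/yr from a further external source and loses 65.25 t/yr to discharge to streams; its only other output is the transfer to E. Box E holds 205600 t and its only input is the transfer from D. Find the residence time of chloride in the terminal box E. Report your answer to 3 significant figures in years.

1790 yr

Box A: F(A→B) = (74.95 + 202.0) − 71.76 = 205.19 t/yr.
Box B: F(B→C) = (205.19 + 43.01) − 118.8 = 129.40 t/yr.
Box C: F(C→D) = (129.40 + 25.12) − 27.16 = 127.36 t/yr.
Box D: F(D→E) = (127.36 + 52.88) − 65.25 = 114.99 t/yr.
Box E throughput = its input = 114.99 t/yr; τ = 205600 / 114.99 = 1788 yr.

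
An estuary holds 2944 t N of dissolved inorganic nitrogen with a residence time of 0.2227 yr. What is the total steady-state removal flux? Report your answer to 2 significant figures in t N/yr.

13000 t N/yr

F = M / τ = 2944 / 0.2227 = 13220 t N/yr.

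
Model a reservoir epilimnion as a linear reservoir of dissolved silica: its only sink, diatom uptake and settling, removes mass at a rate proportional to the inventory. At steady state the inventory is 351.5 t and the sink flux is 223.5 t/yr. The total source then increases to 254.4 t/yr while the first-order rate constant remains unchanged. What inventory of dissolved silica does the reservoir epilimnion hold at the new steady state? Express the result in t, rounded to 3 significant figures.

Rate constant k = F/M = 223.5 / 351.5 = 0.6358 yr⁻¹.
At the new steady state, source = k·M_new ⇒ M_new = 254.4 / 0.6358 = 400.1 t.
(Equivalently M_new = M × F_new/F_old = 351.5 × 254.4/223.5.)

400 t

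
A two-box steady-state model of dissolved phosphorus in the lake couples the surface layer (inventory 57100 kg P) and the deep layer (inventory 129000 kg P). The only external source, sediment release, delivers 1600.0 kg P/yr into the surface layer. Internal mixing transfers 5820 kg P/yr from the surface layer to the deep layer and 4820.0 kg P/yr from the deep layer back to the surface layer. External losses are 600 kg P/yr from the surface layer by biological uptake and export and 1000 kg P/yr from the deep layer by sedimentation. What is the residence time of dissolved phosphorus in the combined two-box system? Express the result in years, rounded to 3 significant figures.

116 yr

For the system as a whole, the A↔B exchange is internal and contributes nothing to the throughput; only the external sinks remove mass.
M_total = 57100 + 129000 = 186100 kg P.
ΣF_external_out = 600 + 1000 = 1600.0 kg P/yr.
τ = M_total / ΣF_ext = 186100 / 1600.0 = 116.3 yr.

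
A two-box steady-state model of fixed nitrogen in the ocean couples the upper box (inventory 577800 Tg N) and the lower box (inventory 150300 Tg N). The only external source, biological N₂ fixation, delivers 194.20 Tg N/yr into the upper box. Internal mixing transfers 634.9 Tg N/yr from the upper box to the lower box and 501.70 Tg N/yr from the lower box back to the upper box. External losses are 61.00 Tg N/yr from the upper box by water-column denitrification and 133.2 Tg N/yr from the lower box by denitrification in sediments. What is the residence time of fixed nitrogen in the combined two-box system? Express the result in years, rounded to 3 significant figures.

For the system as a whole, the A↔B exchange is internal and contributes nothing to the throughput; only the external sinks remove mass.
M_total = 577800 + 150300 = 728100 Tg N.
ΣF_external_out = 61.00 + 133.2 = 194.20 Tg N/yr.
τ = M_total / ΣF_ext = 728100 / 194.20 = 3749 yr.

3750 yr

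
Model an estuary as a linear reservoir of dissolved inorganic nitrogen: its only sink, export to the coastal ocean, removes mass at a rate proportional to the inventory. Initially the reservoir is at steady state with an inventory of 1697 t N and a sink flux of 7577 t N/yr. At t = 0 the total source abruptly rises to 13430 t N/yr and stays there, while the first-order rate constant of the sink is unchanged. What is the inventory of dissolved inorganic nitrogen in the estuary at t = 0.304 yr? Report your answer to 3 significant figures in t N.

Residence time τ = M₀/F₀ = 0.2240 yr. The eventual steady state is M_∞ = M₀·(F₁/F₀) = 1697 × 13430/7577 = 3007.9 t N.
The anomaly ΔM(t) = M(t) − M_∞ decays as ΔM₀·e^(−t/τ) with ΔM₀ = 1697 − 3007.9 = −1311 t N.
At t = 0.304 yr, e^(−t/τ) = e^(−1.357) = 0.2573, so ΔM = −337.3 t N and M = 3007.9 − 337.3 = 2670.5 t N.

2670 t N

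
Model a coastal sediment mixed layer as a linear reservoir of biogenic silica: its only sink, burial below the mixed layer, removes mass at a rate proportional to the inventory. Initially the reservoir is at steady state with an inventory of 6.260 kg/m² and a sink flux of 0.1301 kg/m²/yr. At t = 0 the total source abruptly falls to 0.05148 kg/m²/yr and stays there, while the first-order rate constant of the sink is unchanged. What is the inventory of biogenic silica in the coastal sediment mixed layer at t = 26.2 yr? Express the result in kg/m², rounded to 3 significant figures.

The sink rate constant is k = F₀/M₀ = 0.1301/6.260 = 0.02078 yr⁻¹.
Solving dM/dt = F₁ − kM with M(0) = M₀ gives M(t) = F₁/k + (M₀ − F₁/k)·e^(−kt).
F₁/k = 0.05148/0.02078 = 2.4771 kg/m²; kt = 0.02078 × 26.2 = 0.5445, e^(−kt) = 0.5801.
M(26.2) = 2.4771 + (6.260 − 2.4771) × 0.5801 = 2.4771 + 2.195 = 4.6716 kg/m².

4.67 kg/m²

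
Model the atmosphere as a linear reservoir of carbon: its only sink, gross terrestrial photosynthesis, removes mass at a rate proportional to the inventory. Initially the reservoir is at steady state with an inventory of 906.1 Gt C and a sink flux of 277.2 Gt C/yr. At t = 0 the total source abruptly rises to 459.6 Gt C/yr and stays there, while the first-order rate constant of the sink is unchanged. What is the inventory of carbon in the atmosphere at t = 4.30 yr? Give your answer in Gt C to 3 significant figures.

Residence time τ = M₀/F₀ = 3.269 yr. The eventual steady state is M_∞ = M₀·(F₁/F₀) = 906.1 × 459.6/277.2 = 1502.3 Gt C.
The anomaly ΔM(t) = M(t) − M_∞ decays as ΔM₀·e^(−t/τ) with ΔM₀ = 906.1 − 1502.3 = −596.2 Gt C.
At t = 4.30 yr, e^(−t/τ) = e^(−1.315) = 0.2683, so ΔM = −160.0 Gt C and M = 1502.3 − 160.0 = 1342.3 Gt C.

1340 Gt C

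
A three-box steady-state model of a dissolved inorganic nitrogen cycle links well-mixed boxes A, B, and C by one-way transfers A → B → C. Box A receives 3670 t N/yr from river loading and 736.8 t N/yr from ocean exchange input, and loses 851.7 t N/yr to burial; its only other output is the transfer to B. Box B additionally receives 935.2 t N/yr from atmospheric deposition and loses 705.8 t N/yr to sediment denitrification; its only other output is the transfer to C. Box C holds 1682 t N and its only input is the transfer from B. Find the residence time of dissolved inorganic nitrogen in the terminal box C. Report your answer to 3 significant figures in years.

Box A: F(A→B) = (3670 + 736.8) − 851.7 = 3555.1 t N/yr.
Box B: F(B→C) = (3555.1 + 935.2) − 705.8 = 3784.5 t N/yr.
Box C throughput = its input = 3784.5 t N/yr; τ = 1682 / 3784.5 = 0.4444 yr.

0.444 yr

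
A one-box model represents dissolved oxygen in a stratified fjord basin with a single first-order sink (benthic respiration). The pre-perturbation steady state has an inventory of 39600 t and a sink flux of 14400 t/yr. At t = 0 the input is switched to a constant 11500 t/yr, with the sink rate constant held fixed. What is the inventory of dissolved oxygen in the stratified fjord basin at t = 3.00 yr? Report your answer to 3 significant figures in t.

34300 t

The sink rate constant is k = F₀/M₀ = 14400/39600 = 0.3636 yr⁻¹.
Solving dM/dt = F₁ − kM with M(0) = M₀ gives M(t) = F₁/k + (M₀ − F₁/k)·e^(−kt).
F₁/k = 11500/0.3636 = 31625 t; kt = 0.3636 × 3.00 = 1.091, e^(−kt) = 0.3359.
M(3.00) = 31625 + (39600 − 31625) × 0.3359 = 31625 + 2679 = 34304 t.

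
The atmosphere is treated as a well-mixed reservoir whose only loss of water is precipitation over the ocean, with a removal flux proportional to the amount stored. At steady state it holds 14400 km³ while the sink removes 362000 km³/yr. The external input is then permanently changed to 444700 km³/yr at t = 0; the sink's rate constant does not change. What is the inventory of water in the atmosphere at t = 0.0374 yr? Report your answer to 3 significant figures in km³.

The sink rate constant is k = F₀/M₀ = 362000/14400 = 25.14 yr⁻¹.
Solving dM/dt = F₁ − kM with M(0) = M₀ gives M(t) = F₁/k + (M₀ − F₁/k)·e^(−kt).
F₁/k = 444700/25.14 = 17690 km³; kt = 25.14 × 0.0374 = 0.9402, e^(−kt) = 0.3906.
M(0.0374) = 17690 + (14400 − 17690) × 0.3906 = 17690 − 1285 = 16405 km³.

16400 km³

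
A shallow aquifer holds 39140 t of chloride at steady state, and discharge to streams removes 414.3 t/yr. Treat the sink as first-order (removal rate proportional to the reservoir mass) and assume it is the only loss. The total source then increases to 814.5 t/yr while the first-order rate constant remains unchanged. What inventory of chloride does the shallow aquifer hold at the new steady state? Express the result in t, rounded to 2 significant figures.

77000 t

Rate constant k = F/M = 414.3 / 39140 = 0.01059 yr⁻¹.
At the new steady state, source = k·M_new ⇒ M_new = 814.5 / 0.01059 = 76950 t.
(Equivalently M_new = M × F_new/F_old = 39140 × 814.5/414.3.)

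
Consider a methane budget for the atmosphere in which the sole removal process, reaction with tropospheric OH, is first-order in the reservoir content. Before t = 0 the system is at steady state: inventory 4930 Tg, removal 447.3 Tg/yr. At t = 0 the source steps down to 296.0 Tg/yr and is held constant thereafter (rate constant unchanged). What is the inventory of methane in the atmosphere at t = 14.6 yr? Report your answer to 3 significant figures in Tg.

The sink rate constant is k = F₀/M₀ = 447.3/4930 = 0.09073 yr⁻¹.
Solving dM/dt = F₁ − kM with M(0) = M₀ gives M(t) = F₁/k + (M₀ − F₁/k)·e^(−kt).
F₁/k = 296.0/0.09073 = 3262.4 Tg; kt = 0.09073 × 14.6 = 1.325, e^(−kt) = 0.2659.
M(14.6) = 3262.4 + (4930 − 3262.4) × 0.2659 = 3262.4 + 443.4 = 3705.8 Tg.

3710 Tg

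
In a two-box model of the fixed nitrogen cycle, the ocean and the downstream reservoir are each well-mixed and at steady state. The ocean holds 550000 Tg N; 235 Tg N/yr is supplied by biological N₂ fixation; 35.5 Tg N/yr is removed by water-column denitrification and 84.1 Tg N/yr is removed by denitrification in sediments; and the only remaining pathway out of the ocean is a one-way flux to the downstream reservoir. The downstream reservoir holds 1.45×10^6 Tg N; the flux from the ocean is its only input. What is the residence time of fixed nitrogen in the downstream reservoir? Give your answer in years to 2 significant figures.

Balance the ocean: ΣF_in = 235.00 Tg N/yr.
Flux to the downstream reservoir = ΣF_in − (35.5 + 84.1) = 115.40 Tg N/yr.
At steady state the output of the downstream reservoir equals its input, 115.40 Tg N/yr.
τ = M / F = 1.45×10^6 / 115.40 = 12560 yr.

13000 yr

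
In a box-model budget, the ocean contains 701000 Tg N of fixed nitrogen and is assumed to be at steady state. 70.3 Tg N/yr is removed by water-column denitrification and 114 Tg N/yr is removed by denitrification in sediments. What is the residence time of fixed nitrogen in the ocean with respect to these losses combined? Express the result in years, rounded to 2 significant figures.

Total removal = 70.30 + 114.0 = 184.30 Tg N/yr.
τ = M / ΣF_out = 701000 / 184.30 = 3804 yr.

3800 yr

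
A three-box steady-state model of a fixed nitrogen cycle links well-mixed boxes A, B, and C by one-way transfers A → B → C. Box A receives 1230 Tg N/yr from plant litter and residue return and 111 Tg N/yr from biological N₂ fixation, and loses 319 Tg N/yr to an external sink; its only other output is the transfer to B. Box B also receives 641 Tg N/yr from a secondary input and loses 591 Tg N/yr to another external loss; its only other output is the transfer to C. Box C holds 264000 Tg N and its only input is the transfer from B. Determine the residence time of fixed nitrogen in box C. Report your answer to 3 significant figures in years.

Box A: F(A→B) = (1230 + 111) − 319 = 1022.0 Tg N/yr.
Box B: F(B→C) = (1022.0 + 641) − 591 = 1072.0 Tg N/yr.
Box C throughput = its input = 1072.0 Tg N/yr; τ = 264000 / 1072.0 = 246.3 yr.

246 yr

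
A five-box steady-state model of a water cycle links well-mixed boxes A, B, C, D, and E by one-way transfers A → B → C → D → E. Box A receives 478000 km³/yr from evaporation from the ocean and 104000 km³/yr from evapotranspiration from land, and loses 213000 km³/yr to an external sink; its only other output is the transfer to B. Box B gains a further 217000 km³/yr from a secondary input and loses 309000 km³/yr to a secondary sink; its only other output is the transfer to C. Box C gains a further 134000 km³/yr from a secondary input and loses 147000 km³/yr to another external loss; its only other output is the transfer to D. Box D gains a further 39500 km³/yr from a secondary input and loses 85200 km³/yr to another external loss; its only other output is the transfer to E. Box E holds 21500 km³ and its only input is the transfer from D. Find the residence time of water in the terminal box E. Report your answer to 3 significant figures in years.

0.0985 yr

Box A: F(A→B) = (478000 + 104000) − 213000 = 369000 km³/yr.
Box B: F(B→C) = (369000 + 217000) − 309000 = 277000 km³/yr.
Box C: F(C→D) = (277000 + 134000) − 147000 = 264000 km³/yr.
Box D: F(D→E) = (264000 + 39500) − 85200 = 218300 km³/yr.
Box E throughput = its input = 218300 km³/yr; τ = 21500 / 218300 = 0.09849 yr.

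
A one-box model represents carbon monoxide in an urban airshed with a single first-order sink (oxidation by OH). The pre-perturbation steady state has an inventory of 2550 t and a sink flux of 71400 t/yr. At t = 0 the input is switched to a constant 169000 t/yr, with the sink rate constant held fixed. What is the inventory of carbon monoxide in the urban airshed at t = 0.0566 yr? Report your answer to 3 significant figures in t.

τ = M₀/F₀ = 2550/71400 = 0.03571 yr; rate constant k = 1/τ.
New steady state M_∞ = F₁/k = F₁·τ = 169000 × 0.03571 = 6035.7 t.
M(t) = M_∞ + (M₀ − M_∞)·e^(−t/τ); t/τ = 0.0566/0.03571 = 1.585, so e^(−t/τ) = 0.2050.
M(t) = 6035.7 − 3486 × 0.2050 = 5321.2 t.

5320 t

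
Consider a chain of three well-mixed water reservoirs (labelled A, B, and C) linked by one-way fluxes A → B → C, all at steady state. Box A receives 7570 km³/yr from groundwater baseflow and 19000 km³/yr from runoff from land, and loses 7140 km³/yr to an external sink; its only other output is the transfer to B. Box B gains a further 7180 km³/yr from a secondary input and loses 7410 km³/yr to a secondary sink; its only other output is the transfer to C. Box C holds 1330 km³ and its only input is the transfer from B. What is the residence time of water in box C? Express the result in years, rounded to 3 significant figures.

0.0693 yr

Box A: F(A→B) = (7570 + 19000) − 7140 = 19430 km³/yr.
Box B: F(B→C) = (19430 + 7180) − 7410 = 19200 km³/yr.
Box C throughput = its input = 19200 km³/yr; τ = 1330 / 19200 = 0.06927 yr.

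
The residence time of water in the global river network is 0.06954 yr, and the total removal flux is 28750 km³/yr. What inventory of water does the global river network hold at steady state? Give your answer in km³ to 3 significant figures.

τ = M/F ⇒ M = τ × F = 0.06954 × 28750 = 1999 km³.

2000 km³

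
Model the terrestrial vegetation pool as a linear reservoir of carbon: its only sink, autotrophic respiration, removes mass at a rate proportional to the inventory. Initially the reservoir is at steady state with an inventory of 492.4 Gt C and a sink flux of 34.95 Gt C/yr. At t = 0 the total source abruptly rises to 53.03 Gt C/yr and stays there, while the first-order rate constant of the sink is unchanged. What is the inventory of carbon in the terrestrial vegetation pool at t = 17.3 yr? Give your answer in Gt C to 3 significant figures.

673 Gt C

Residence time τ = M₀/F₀ = 14.09 yr. The eventual steady state is M_∞ = M₀·(F₁/F₀) = 492.4 × 53.03/34.95 = 747.12 Gt C.
The anomaly ΔM(t) = M(t) − M_∞ decays as ΔM₀·e^(−t/τ) with ΔM₀ = 492.4 − 747.12 = −254.7 Gt C.
At t = 17.3 yr, e^(−t/τ) = e^(−1.228) = 0.2929, so ΔM = −74.61 Gt C and M = 747.12 − 74.61 = 672.52 Gt C.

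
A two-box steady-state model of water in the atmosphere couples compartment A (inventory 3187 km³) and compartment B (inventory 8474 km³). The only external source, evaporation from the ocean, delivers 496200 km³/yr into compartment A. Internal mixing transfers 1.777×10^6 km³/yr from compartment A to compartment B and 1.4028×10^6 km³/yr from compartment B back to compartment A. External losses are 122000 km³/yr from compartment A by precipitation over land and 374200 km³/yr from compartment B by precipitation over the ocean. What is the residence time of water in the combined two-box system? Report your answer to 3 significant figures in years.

For the system as a whole, the A↔B exchange is internal and contributes nothing to the throughput; only the external sinks remove mass.
M_total = 3187 + 8474 = 11661 km³.
ΣF_external_out = 122000 + 374200 = 496200 km³/yr.
τ = M_total / ΣF_ext = 11661 / 496200 = 0.02350 yr.

0.0235 yr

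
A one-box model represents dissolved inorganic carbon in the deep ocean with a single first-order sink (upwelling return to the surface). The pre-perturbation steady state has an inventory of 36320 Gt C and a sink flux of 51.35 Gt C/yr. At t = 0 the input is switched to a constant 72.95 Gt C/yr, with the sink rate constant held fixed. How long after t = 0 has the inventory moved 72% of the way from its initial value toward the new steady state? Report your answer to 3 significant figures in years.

900 yr

τ = M₀/F₀ = 36320/51.35 = 707.3 yr.
The remaining gap fraction is e^(−t/τ); 72% covered ⇒ e^(−t/τ) = 0.280.
t = −τ ln(0.280) = 707.3 × 1.273 = 900.4 yr.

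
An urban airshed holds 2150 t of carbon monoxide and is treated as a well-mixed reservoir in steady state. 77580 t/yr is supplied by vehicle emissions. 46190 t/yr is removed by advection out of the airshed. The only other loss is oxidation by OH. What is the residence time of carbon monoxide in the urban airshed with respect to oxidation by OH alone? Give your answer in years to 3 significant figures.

0.0685 yr

At steady state ΣF_in = ΣF_out.
ΣF_in = 77580 t/yr.
Oxidation by OH flux = ΣF_in − (46190) = 77580 − 46190 = 31390 t/yr.
τ = M / F = 2150 / 31390 = 0.06849 yr.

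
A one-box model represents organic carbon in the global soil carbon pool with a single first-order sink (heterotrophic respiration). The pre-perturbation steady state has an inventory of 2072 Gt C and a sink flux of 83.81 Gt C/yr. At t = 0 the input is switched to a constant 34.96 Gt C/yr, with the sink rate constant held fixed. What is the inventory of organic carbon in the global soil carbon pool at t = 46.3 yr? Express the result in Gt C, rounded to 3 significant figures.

τ = M₀/F₀ = 2072/83.81 = 24.72 yr; rate constant k = 1/τ.
New steady state M_∞ = F₁/k = F₁·τ = 34.96 × 24.72 = 864.30 Gt C.
M(t) = M_∞ + (M₀ − M_∞)·e^(−t/τ); t/τ = 46.3/24.72 = 1.873, so e^(−t/τ) = 0.1537.
M(t) = 864.30 + 1208 × 0.1537 = 1049.9 Gt C.

1050 Gt C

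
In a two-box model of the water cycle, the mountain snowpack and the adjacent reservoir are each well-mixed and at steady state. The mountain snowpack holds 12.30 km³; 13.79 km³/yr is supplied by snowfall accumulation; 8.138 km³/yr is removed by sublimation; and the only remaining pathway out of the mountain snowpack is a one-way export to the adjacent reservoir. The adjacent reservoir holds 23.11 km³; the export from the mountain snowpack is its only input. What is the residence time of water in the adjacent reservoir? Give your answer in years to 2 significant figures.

4.1 yr

Balance the mountain snowpack: ΣF_in = 13.790 km³/yr.
Export to the adjacent reservoir = ΣF_in − (8.138) = 5.6520 km³/yr.
At steady state the output of the adjacent reservoir equals its input, 5.6520 km³/yr.
τ = M / F = 23.11 / 5.6520 = 4.089 yr.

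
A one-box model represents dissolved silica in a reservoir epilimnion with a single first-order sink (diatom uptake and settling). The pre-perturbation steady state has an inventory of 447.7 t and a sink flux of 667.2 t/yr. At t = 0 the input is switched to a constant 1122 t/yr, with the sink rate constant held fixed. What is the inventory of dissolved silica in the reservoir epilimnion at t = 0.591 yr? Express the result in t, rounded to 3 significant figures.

626 t

The sink rate constant is k = F₀/M₀ = 667.2/447.7 = 1.490 yr⁻¹.
Solving dM/dt = F₁ − kM with M(0) = M₀ gives M(t) = F₁/k + (M₀ − F₁/k)·e^(−kt).
F₁/k = 1122/1.490 = 752.88 t; kt = 1.490 × 0.591 = 0.8808, e^(−kt) = 0.4145.
M(0.591) = 752.88 + (447.7 − 752.88) × 0.4145 = 752.88 − 126.5 = 626.39 t.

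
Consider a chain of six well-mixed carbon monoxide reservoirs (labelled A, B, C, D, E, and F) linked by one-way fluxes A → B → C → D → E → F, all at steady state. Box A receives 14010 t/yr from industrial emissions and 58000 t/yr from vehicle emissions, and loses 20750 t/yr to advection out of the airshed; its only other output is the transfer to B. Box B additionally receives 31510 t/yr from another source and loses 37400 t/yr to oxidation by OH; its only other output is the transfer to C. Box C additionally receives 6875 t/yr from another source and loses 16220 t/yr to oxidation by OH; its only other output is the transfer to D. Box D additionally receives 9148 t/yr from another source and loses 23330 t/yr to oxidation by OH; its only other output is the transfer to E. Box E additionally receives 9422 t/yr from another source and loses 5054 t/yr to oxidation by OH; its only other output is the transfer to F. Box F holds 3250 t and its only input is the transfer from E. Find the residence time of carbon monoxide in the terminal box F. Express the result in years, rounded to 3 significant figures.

0.124 yr

Box A: F(A→B) = (14010 + 58000) − 20750 = 51260 t/yr.
Box B: F(B→C) = (51260 + 31510) − 37400 = 45370 t/yr.
Box C: F(C→D) = (45370 + 6875) − 16220 = 36025 t/yr.
Box D: F(D→E) = (36025 + 9148) − 23330 = 21843 t/yr.
Box E: F(E→F) = (21843 + 9422) − 5054 = 26211 t/yr.
Box F throughput = its input = 26211 t/yr; τ = 3250 / 26211 = 0.1240 yr.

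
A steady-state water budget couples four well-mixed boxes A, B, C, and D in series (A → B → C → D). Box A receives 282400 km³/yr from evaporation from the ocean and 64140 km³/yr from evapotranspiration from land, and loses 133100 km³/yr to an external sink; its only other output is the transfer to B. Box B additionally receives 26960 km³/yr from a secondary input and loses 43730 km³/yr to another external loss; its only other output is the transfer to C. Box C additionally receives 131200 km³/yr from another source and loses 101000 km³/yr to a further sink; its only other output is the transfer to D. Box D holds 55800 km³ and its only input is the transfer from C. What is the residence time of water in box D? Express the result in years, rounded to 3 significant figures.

0.246 yr

Box A: F(A→B) = (282400 + 64140) − 133100 = 213440 km³/yr.
Box B: F(B→C) = (213440 + 26960) − 43730 = 196670 km³/yr.
Box C: F(C→D) = (196670 + 131200) − 101000 = 226870 km³/yr.
Box D throughput = its input = 226870 km³/yr; τ = 55800 / 226870 = 0.2460 yr.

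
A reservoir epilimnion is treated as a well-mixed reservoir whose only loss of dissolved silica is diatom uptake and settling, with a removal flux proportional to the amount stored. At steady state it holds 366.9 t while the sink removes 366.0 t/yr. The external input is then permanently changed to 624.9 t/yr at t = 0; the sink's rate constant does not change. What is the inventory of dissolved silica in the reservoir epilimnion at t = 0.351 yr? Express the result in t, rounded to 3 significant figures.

The sink rate constant is k = F₀/M₀ = 366.0/366.9 = 0.9975 yr⁻¹.
Solving dM/dt = F₁ − kM with M(0) = M₀ gives M(t) = F₁/k + (M₀ − F₁/k)·e^(−kt).
F₁/k = 624.9/0.9975 = 626.44 t; kt = 0.9975 × 0.351 = 0.3501, e^(−kt) = 0.7046.
M(0.351) = 626.44 + (366.9 − 626.44) × 0.7046 = 626.44 − 182.9 = 443.57 t.

444 t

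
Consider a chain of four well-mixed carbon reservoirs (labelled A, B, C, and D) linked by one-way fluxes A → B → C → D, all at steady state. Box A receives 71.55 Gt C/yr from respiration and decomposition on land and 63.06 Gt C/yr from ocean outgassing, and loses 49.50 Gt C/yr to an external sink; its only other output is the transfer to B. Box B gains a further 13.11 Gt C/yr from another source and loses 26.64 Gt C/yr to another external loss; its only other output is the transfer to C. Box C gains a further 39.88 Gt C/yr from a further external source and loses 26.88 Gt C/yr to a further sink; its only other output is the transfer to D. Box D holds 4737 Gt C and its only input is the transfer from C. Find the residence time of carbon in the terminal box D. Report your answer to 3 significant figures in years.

Box A: F(A→B) = (71.55 + 63.06) − 49.50 = 85.110 Gt C/yr.
Box B: F(B→C) = (85.110 + 13.11) − 26.64 = 71.580 Gt C/yr.
Box C: F(C→D) = (71.580 + 39.88) − 26.88 = 84.580 Gt C/yr.
Box D throughput = its input = 84.580 Gt C/yr; τ = 4737 / 84.580 = 56.01 yr.

56.0 yr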